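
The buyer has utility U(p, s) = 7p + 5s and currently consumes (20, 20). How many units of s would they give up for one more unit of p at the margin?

MRS = 1.4

MU_p = 7, MU_s = 5, so MRS = 7/5 = 1.4 at every bundle.
At (20, 20): MRS = 1.4.
The indifference curve has slope −1.4 at this bundle.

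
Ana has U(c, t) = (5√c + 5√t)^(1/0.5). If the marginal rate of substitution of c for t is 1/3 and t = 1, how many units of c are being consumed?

For CES with ρ = 0.5, MRS = √(t/c).
Setting √(1/c) = 1/3 gives 1/c = 1/9 and c = 9.

c = 9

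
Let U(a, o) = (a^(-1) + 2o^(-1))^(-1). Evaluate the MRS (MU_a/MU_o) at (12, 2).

MRS = 1/72

For CES with ρ = -1, MRS = (1/2)·(o/a)^2.
At (12, 2): MRS = 1/72.
So at (12, 2) the consumer would give up 1/72 units of o for one more unit of a.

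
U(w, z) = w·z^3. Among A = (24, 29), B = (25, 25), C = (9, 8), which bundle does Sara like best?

Evaluate utility at each bundle:
U(A) = 585336.
U(B) = 390625.
U(C) = 4608.
Highest utility is A, so A ≻ B ≻ C.

Bundle A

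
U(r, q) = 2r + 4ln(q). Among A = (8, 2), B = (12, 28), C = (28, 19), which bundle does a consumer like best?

Bundle C

Evaluate utility at each bundle:
U(A) = 18.773.
U(B) = 37.329.
U(C) = 67.778.
Highest utility is C, so C ≻ B ≻ A.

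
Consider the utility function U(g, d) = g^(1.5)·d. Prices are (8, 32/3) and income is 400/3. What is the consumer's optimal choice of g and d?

g* = 10, d* = 5

MU_g = 1.5·√g·d and MU_d = g^(1.5).
MRS = MU_g/MU_d = (1.5)·d/g.
Tangency: set MRS = p_g/p_d = 8/(32/3) = 0.75.
So (1.5)·d/g = 0.75, i.e. d = 0.5·g.
Substitute into the budget 8·g + (32/3)·d = 400/3: (40/3)·g = 400/3, so g* = 10.
Then d* = 0.5·10 = 5.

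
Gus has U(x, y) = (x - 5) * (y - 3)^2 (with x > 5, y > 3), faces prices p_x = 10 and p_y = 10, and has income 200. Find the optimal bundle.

MU_x = (y−3)^2, MU_y = 2·(x−5)·(y−3).
MRS = (1/2)·(y−3)/(x−5).
Tangency: set MRS = p_x/p_y = 10/10 = 1.
So (1/2)·(y − 3)/(x − 5) = 1, i.e. (y − 3) = 2·(x − 5).
Rewrite the budget in excess-of-subsistence terms: 10·(x − 5) + 10·(y − 3) = 200 − 10·5 − 10·3 = 120.
Substituting, 30·(x − 5) = 120, so x − 5 = 4 and x* = 9.
Then y − 3 = 2·4 = 8, so y* = 11.

x* = 9, y* = 11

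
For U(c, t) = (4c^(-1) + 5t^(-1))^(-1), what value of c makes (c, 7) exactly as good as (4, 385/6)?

c = 11

U depends on (c, t) only through S = 4c^(-1) + 5t^(-1), so equal utility means equal S. At (4, 385/6): S = 83/77.
With t = 7: 5·7^(-1) = 5/7, so 4c^(-1) = 83/77 − 5/7 = 4/11, i.e. c^(-1) = 1/11.
Hence c = 1/(1/11) = 11.
Check: U(11, 7) = 0.9277.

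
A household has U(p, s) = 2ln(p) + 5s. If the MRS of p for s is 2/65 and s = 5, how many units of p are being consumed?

p = 13

MU_p = 2/p, MU_s = 5.
MRS = 2/p ÷ 5.
MRS depends only on p: 0.4/p = 2/65 ⇒ p = 0.4/(2/65) = 13.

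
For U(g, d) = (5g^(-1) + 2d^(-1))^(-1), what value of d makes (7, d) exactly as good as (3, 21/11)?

d = 1

U depends on (g, d) only through S = 5g^(-1) + 2d^(-1), so equal utility means equal S. At (3, 21/11): S = 19/7.
With g = 7: 5·7^(-1) = 5/7, so 2d^(-1) = 19/7 − 5/7 = 2, i.e. d^(-1) = 1.
Hence d = 1/1 = 1.
Check: U(7, 1) = 0.3684.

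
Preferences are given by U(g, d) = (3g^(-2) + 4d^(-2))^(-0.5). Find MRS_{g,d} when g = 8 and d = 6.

MRS = 81/256

For CES with ρ = -2, MRS = (3/4)·(d/g)^3.
At (8, 6): MRS = 81/256.
So at (8, 6) the consumer would give up 81/256 units of d for one more unit of g.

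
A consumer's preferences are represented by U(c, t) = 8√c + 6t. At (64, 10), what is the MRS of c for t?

MRS = 1/12

MU_c = 8/(2√c), MU_t = 6.
MRS = 8/(2√c) ÷ 6.
At (64, 10): MRS = 1/12.
So at (64, 10) the consumer would give up 1/12 units of t for one more unit of c.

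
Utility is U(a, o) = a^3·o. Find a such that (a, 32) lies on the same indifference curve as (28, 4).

a = 14

U(28, 4) = 87808.
Set U(a, 32) = 87808 and solve.
With o = 32: a^3 = 87808/32 = 2744; taking the cube root, a = 14.
Check: U(14, 32) = 87808.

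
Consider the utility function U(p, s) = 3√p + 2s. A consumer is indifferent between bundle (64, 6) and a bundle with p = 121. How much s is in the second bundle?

U(64, 6) = 36.
Set U(121, s) = 36 and solve.
With p = 121: √121 = 11, so 2s = 36 − 3·11 = 3 and s = 1.5.
Check: U(121, 1.5) = 36.

s = 1.5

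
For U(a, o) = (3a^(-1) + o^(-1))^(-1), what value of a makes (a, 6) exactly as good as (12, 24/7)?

U depends on (a, o) only through S = 3a^(-1) + o^(-1), so equal utility means equal S. At (12, 24/7): S = 13/24.
With o = 6: 6^(-1) = 1/6, so 3a^(-1) = 13/24 − 1/6 = 0.375, i.e. a^(-1) = 0.125.
Hence a = 1/0.125 = 8.
Check: U(8, 6) = 1.8462.

a = 8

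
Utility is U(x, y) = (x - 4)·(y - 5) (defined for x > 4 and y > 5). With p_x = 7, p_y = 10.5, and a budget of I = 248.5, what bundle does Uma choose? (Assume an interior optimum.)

x* = 16, y* = 13

MU_x = (y−5), MU_y = (x−4).
MRS = (y−5)/(x−4).
Tangency: set MRS = p_x/p_y = 7/10.5 = 2/3.
So (y − 5)/(x − 4) = 2/3, i.e. (y − 5) = (2/3)·(x − 4).
Rewrite the budget in excess-of-subsistence terms: 7·(x − 4) + 10.5·(y − 5) = 248.5 − 7·4 − 10.5·5 = 168.
Substituting, 14·(x − 4) = 168, so x − 4 = 12 and x* = 16.
Then y − 5 = (2/3)·12 = 8, so y* = 13.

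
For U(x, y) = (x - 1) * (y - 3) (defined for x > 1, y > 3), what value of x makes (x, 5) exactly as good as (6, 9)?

U(6, 9) = 30.
Set U(x, 5) = 30 and solve.
With y = 5: (5 − 3) = 2, so (x − 1) = 30/2 = 15.
So x = 1 + 15 = 16.
Check: U(16, 5) = 30.

x = 16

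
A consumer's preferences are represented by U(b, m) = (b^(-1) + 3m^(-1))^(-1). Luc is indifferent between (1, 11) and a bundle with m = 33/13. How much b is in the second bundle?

U depends on (b, m) only through S = b^(-1) + 3m^(-1), so equal utility means equal S. At (1, 11): S = 14/11.
With m = 33/13: 3·(33/13)^(-1) = 13/11, so b^(-1) = 14/11 − 13/11 = 1/11.
Hence b = 1/(1/11) = 11.
Check: U(11, 33/13) = 0.7857.

b = 11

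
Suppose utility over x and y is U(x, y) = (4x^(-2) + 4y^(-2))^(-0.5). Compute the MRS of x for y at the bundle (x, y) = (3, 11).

MRS = 1331/27

For CES with ρ = -2, MRS = (y/x)^3.
At (3, 11): MRS = 1331/27.
So at (3, 11) the consumer would give up 1331/27 units of y for one more unit of x.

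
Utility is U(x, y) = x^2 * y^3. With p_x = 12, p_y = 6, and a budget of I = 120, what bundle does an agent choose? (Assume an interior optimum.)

x* = 4, y* = 12

MU_x = 2·x·y^3 and MU_y = 3·x^2·y^2.
MRS = MU_x/MU_y = (2/3)·y/x.
Tangency: set MRS = p_x/p_y = 12/6 = 2.
So (2/3)·y/x = 2, i.e. y = 3·x.
Substitute into the budget 12·x + 6·y = 120: 30·x = 120, so x* = 4.
Then y* = 3·4 = 12.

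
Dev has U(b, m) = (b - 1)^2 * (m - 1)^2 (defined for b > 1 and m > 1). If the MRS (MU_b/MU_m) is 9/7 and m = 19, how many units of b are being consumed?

b = 15

MU_b = 2·(b−1)·(m−1)^2, MU_m = 2·(b−1)^2·(m−1).
MRS = (m−1)/(b−1).
Substitute m = 19: MRS = 18/(b − 1). Setting this equal to 9/7 gives b − 1 = 18/(9/7) = 14, so b = 15.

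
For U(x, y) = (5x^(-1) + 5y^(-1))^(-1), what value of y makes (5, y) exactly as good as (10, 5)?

y = 10

U depends on (x, y) only through S = 5x^(-1) + 5y^(-1), so equal utility means equal S. At (10, 5): S = 1.5.
With x = 5: 5·5^(-1) = 1, so 5y^(-1) = 1.5 − 1 = 0.5, i.e. y^(-1) = 0.1.
Hence y = 1/0.1 = 10.
Check: U(5, 10) = 0.6667.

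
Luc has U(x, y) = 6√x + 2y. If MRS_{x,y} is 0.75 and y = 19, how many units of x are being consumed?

x = 4

MU_x = 6/(2√x), MU_y = 2.
MRS = 6/(2√x) ÷ 2.
MRS depends only on x: 1.5/√x = 0.75 ⇒ √x = 1.5/0.75 = 2 ⇒ x = 4.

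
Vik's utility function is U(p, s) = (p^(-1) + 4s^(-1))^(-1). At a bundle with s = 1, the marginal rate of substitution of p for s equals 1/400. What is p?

For CES with ρ = -1, MRS = (1/4)·(s/p)^2.
Setting (1/4)·(1/p)^2 = 1/400 gives (1/p)^2 = 1/100, so 1/p = 0.1 and p = 10.

p = 10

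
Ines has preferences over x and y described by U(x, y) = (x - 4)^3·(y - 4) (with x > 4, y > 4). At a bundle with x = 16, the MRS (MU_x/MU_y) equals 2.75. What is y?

MU_x = 3·(x−4)^2·(y−4), MU_y = (x−4)^3.
MRS = (3/1)·(y−4)/(x−4).
Substitute x = 16: MRS = (y − 4)/4. Setting this equal to 2.75 gives y − 4 = 2.75·4 = 11, so y = 15.

y = 15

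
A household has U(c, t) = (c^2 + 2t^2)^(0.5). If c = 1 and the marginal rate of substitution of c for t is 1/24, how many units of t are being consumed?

For CES with ρ = 2, MRS = (1/2)·(t/c)^(-1).
Setting (1/2)·(t/1)^(-1) = 1/24 gives (t/1)^(-1) = 1/12, so t/1 = 12 and t = 12.

t = 12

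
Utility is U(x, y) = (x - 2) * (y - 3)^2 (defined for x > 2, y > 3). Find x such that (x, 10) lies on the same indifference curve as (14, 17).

U(14, 17) = 2352.
Set U(x, 10) = 2352 and solve.
With y = 10: (10 − 3)^2 = 49, so (x − 2) = 2352/49 = 48.
So x = 2 + 48 = 50.
Check: U(50, 10) = 2352.

x = 50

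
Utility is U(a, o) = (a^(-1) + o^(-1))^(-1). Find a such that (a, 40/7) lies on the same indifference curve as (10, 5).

a = 8

U depends on (a, o) only through S = a^(-1) + o^(-1), so equal utility means equal S. At (10, 5): S = 0.3.
With o = 40/7: (40/7)^(-1) = 7/40, so a^(-1) = 0.3 − 7/40 = 0.125.
Hence a = 1/0.125 = 8.
Check: U(8, 40/7) = 3.3333.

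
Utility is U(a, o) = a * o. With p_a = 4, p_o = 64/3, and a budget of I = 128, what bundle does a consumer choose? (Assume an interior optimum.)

MU_a = o and MU_o = a.
MRS = MU_a/MU_o = o/a.
Tangency: set MRS = p_a/p_o = 4/(64/3) = 3/16.
So o/a = 3/16, i.e. o = (3/16)·a.
Substitute into the budget 4·a + (64/3)·o = 128: 8·a = 128, so a* = 16.
Then o* = (3/16)·16 = 3.

a* = 16, o* = 3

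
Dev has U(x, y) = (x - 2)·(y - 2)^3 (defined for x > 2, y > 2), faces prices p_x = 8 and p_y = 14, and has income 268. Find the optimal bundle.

x* = 9, y* = 14

MU_x = (y−2)^3, MU_y = 3·(x−2)·(y−2)^2.
MRS = (1/3)·(y−2)/(x−2).
Tangency: set MRS = p_x/p_y = 8/14 = 4/7.
So (1/3)·(y − 2)/(x − 2) = 4/7, i.e. (y − 2) = (12/7)·(x − 2).
Rewrite the budget in excess-of-subsistence terms: 8·(x − 2) + 14·(y − 2) = 268 − 8·2 − 14·2 = 224.
Substituting, 32·(x − 2) = 224, so x − 2 = 7 and x* = 9.
Then y − 2 = (12/7)·7 = 12, so y* = 14.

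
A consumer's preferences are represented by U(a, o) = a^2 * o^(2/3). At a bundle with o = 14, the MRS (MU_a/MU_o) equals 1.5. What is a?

a = 28

MU_a = 2·a·o^(2/3) and MU_o = 2/3·a^2·o^(-1/3).
MRS = MU_a/MU_o = (3)·o/a.
Substitute o = 14: MRS = 42/a. Setting 42/a = 1.5 gives a = 42/1.5 = 28.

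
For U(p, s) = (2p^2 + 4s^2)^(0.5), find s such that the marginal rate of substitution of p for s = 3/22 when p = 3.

For CES with ρ = 2, MRS = (2/4)·(s/p)^(-1).
Setting (2/4)·(s/3)^(-1) = 3/22 gives (s/3)^(-1) = 3/11, so s/3 = 11/3 and s = 11.

s = 11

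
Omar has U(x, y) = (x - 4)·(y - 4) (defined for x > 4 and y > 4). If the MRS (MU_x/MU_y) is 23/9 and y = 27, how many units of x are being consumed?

MU_x = (y−4), MU_y = (x−4).
MRS = (y−4)/(x−4).
Substitute y = 27: MRS = 23/(x − 4). Setting this equal to 23/9 gives x − 4 = 23/(23/9) = 9, so x = 13.

x = 13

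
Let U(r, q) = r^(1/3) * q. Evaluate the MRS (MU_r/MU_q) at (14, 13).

MRS = 13/42

MU_r = 1/3·r^(-2/3)·q and MU_q = r^(1/3).
MRS = MU_r/MU_q = (1/3)·q/r.
At (14, 13): MRS = 13/42.
So at (14, 13) the consumer would give up 13/42 units of q for one more unit of r.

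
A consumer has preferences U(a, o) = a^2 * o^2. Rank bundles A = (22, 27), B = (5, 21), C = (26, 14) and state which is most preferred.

Bundle A

Evaluate utility at each bundle:
U(A) = 352836.
U(B) = 11025.
U(C) = 132496.
Highest utility is A, so A ≻ C ≻ B.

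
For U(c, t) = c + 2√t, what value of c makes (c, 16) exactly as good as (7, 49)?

c = 13

U(7, 49) = 21.
Set U(c, 16) = 21 and solve.
With t = 16: √16 = 4, so c = 21 − 2·4 = 13.
Check: U(13, 16) = 21.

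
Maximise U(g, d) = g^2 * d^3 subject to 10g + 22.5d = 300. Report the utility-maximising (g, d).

g* = 12, d* = 8

MU_g = 2·g·d^3 and MU_d = 3·g^2·d^2.
MRS = MU_g/MU_d = (2/3)·d/g.
Tangency: set MRS = p_g/p_d = 10/22.5 = 4/9.
So (2/3)·d/g = 4/9, i.e. d = (2/3)·g.
Substitute into the budget 10·g + 22.5·d = 300: 25·g = 300, so g* = 12.
Then d* = (2/3)·12 = 8.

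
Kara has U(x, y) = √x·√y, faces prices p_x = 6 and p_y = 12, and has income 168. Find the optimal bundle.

x* = 14, y* = 7

MU_x = 0.5·x^(-0.5)·√y and MU_y = 0.5·√x·y^(-0.5).
MRS = MU_x/MU_y = y/x.
Tangency: set MRS = p_x/p_y = 6/12 = 0.5.
So y/x = 0.5, i.e. y = 0.5·x.
Substitute into the budget 6·x + 12·y = 168: 12·x = 168, so x* = 14.
Then y* = 0.5·14 = 7.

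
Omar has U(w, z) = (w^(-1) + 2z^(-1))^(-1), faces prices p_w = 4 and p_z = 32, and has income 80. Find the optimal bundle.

w* = 4, z* = 2

For CES with ρ = -1, MRS = (1/2)·(z/w)^2.
Tangency: set MRS = p_w/p_z = 4/32 = 0.125.
So (z/w)^2 = 0.25; taking the square root, z/w = 0.5, i.e. z = 0.5·w.
Substitute into the budget 4·w + 32·z = 80: 20·w = 80, so w* = 4 and z* = 0.5·4 = 2.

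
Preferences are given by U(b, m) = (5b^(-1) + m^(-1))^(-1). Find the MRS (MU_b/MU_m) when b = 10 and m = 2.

For CES with ρ = -1, MRS = (5/1)·(m/b)^2.
At (10, 2): MRS = 0.2.
That is, one extra unit of b is worth 0.2 units of m at the margin.

MRS = 0.2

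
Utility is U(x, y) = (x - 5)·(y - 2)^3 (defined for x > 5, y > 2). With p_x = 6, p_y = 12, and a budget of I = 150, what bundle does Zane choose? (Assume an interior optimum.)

MU_x = (y−2)^3, MU_y = 3·(x−5)·(y−2)^2.
MRS = (1/3)·(y−2)/(x−5).
Tangency: set MRS = p_x/p_y = 6/12 = 0.5.
So (1/3)·(y − 2)/(x − 5) = 0.5, i.e. (y − 2) = 1.5·(x − 5).
Rewrite the budget in excess-of-subsistence terms: 6·(x − 5) + 12·(y − 2) = 150 − 6·5 − 12·2 = 96.
Substituting, 24·(x − 5) = 96, so x − 5 = 4 and x* = 9.
Then y − 2 = 1.5·4 = 6, so y* = 8.

x* = 9, y* = 8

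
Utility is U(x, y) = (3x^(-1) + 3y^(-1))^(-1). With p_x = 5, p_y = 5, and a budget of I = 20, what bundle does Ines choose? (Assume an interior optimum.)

For CES with ρ = -1, MRS = (y/x)^2.
Tangency: set MRS = p_x/p_y = 5/5 = 1.
So (y/x)^2 = 1; taking the square root, y/x = 1, i.e. y = x.
Substitute into the budget 5·x + 5·y = 20: 10·x = 20, so x* = 2 and y* = 2.

x* = 2, y* = 2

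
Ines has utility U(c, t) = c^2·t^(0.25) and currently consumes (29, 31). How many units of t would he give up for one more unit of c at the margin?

MRS = 248/29

MU_c = 2·c·t^(0.25) and MU_t = 0.25·c^2·t^(-0.75).
MRS = MU_c/MU_t = (8)·t/c.
At (29, 31): MRS = 248/29.
So at (29, 31) the consumer would give up 248/29 units of t for one more unit of c.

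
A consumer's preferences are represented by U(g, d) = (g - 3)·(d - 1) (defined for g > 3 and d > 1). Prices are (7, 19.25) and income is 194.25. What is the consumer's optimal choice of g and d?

g* = 14, d* = 5

MU_g = (d−1), MU_d = (g−3).
MRS = (d−1)/(g−3).
Tangency: set MRS = p_g/p_d = 7/19.25 = 4/11.
So (d − 1)/(g − 3) = 4/11, i.e. (d − 1) = (4/11)·(g − 3).
Rewrite the budget in excess-of-subsistence terms: 7·(g − 3) + 19.25·(d − 1) = 194.25 − 7·3 − 19.25·1 = 154.
Substituting, 14·(g − 3) = 154, so g − 3 = 11 and g* = 14.
Then d − 1 = (4/11)·11 = 4, so d* = 5.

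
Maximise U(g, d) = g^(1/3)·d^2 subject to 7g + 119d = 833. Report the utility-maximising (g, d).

MU_g = 1/3·g^(-2/3)·d^2 and MU_d = 2·g^(1/3)·d.
MRS = MU_g/MU_d = (1/6)·d/g.
Tangency: set MRS = p_g/p_d = 7/119 = 1/17.
So (1/6)·d/g = 1/17, i.e. d = (6/17)·g.
Substitute into the budget 7·g + 119·d = 833: 49·g = 833, so g* = 17.
Then d* = (6/17)·17 = 6.

g* = 17, d* = 6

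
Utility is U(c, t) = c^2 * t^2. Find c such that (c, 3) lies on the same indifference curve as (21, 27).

c = 189

U(21, 27) = 321489.
Set U(c, 3) = 321489 and solve.
With t = 3: 3^2 = 9, so c^2 = 321489/9 = 35721; taking the square root, c = 189.
Check: U(189, 3) = 321489.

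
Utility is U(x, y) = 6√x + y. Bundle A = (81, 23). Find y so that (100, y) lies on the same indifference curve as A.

y = 17

U(81, 23) = 77.
Set U(100, y) = 77 and solve.
With x = 100: √100 = 10, so y = 77 − 6·10 = 17.
Check: U(100, 17) = 77.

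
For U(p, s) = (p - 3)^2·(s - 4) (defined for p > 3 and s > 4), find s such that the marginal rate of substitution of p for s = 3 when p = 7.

MU_p = 2·(p−3)·(s−4), MU_s = (p−3)^2.
MRS = (2/1)·(s−4)/(p−3).
Substitute p = 7: MRS = (s − 4)/2. Setting this equal to 3 gives s − 4 = 3·2 = 6, so s = 10.

s = 10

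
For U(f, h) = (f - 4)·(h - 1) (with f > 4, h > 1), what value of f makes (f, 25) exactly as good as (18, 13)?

f = 11

U(18, 13) = 168.
Set U(f, 25) = 168 and solve.
With h = 25: (25 − 1) = 24, so (f − 4) = 168/24 = 7.
So f = 4 + 7 = 11.
Check: U(11, 25) = 168.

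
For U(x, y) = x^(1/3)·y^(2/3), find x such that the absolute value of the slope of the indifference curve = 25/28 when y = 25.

x = 14

MU_x = 1/3·x^(-2/3)·y^(2/3) and MU_y = 2/3·x^(1/3)·y^(-1/3).
MRS = MU_x/MU_y = (0.5)·y/x.
Substitute y = 25: MRS = 12.5/x. Setting 12.5/x = 25/28 gives x = 12.5/(25/28) = 14.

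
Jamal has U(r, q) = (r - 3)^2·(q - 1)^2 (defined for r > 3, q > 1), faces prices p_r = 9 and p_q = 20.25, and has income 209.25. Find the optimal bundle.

MU_r = 2·(r−3)·(q−1)^2, MU_q = 2·(r−3)^2·(q−1).
MRS = (q−1)/(r−3).
Tangency: set MRS = p_r/p_q = 9/20.25 = 4/9.
So (q − 1)/(r − 3) = 4/9, i.e. (q − 1) = (4/9)·(r − 3).
Rewrite the budget in excess-of-subsistence terms: 9·(r − 3) + 20.25·(q − 1) = 209.25 − 9·3 − 20.25·1 = 162.
Substituting, 18·(r − 3) = 162, so r − 3 = 9 and r* = 12.
Then q − 1 = (4/9)·9 = 4, so q* = 5.

r* = 12, q* = 5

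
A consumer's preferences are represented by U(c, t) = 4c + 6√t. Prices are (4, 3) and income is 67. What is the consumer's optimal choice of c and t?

c* = 16, t* = 1

MU_c = 4, MU_t = 6/(2√t).
MRS = 4 ÷ (6/(2√t)).
Tangency: set MRS = p_c/p_t = 4/3.
MRS depends only on t: (4/3)·√t = 4/3 ⇒ √t = (4/3)/(4/3) = 1 ⇒ t* = 1.
From the budget, 4·c = 67 − 3·1 = 64, so c* = 16.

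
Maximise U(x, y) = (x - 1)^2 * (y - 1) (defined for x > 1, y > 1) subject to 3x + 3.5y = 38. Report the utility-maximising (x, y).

MU_x = 2·(x−1)·(y−1), MU_y = (x−1)^2.
MRS = (2/1)·(y−1)/(x−1).
Tangency: set MRS = p_x/p_y = 3/3.5 = 6/7.
So (2/1)·(y − 1)/(x − 1) = 6/7, i.e. (y − 1) = (3/7)·(x − 1).
Rewrite the budget in excess-of-subsistence terms: 3·(x − 1) + 3.5·(y − 1) = 38 − 3·1 − 3.5·1 = 31.5.
Substituting, 4.5·(x − 1) = 31.5, so x − 1 = 7 and x* = 8.
Then y − 1 = (3/7)·7 = 3, so y* = 4.

x* = 8, y* = 4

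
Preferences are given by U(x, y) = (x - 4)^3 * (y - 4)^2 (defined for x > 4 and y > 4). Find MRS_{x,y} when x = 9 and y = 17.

MU_x = 3·(x−4)^2·(y−4)^2, MU_y = 2·(x−4)^3·(y−4).
MRS = (3/2)·(y−4)/(x−4).
At (9, 17): MRS = 3.9.
That is, one extra unit of x is worth 3.9 units of y at the margin.

MRS = 3.9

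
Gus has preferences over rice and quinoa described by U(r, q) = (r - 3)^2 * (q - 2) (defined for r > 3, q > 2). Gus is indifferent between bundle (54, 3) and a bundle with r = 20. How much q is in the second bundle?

q = 11

U(54, 3) = 2601.
Set U(20, q) = 2601 and solve.
With r = 20: (20 − 3)^2 = 289, so (q − 2) = 2601/289 = 9.
So q = 2 + 9 = 11.
Check: U(20, 11) = 2601.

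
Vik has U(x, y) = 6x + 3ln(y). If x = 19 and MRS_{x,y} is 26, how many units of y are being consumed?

y = 13

MU_x = 6, MU_y = 3/y.
MRS = 6 ÷ (3/y).
MRS depends only on y: 2·y = 26 ⇒ y = 26/2 = 13.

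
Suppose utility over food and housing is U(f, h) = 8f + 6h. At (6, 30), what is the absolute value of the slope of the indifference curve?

MU_f = 8, MU_h = 6, so MRS = 8/6 = 4/3 at every bundle.
At (6, 30): MRS = 4/3.
The indifference curve has slope −4/3 at this bundle.

MRS = 4/3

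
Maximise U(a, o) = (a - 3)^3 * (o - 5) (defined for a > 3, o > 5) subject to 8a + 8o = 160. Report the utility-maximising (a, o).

MU_a = 3·(a−3)^2·(o−5), MU_o = (a−3)^3.
MRS = (3/1)·(o−5)/(a−3).
Tangency: set MRS = p_a/p_o = 8/8 = 1.
So (3/1)·(o − 5)/(a − 3) = 1, i.e. (o − 5) = (1/3)·(a − 3).
Rewrite the budget in excess-of-subsistence terms: 8·(a − 3) + 8·(o − 5) = 160 − 8·3 − 8·5 = 96.
Substituting, (32/3)·(a − 3) = 96, so a − 3 = 9 and a* = 12.
Then o − 5 = (1/3)·9 = 3, so o* = 8.

a* = 12, o* = 8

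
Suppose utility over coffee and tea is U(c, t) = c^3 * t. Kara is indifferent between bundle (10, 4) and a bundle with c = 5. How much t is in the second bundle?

t = 32

U(10, 4) = 4000.
Set U(5, t) = 4000 and solve.
With c = 5: 5^3 = 125, so t = 4000/125 = 32.
Check: U(5, 32) = 4000.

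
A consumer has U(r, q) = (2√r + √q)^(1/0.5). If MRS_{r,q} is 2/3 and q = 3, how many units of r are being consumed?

r = 27

For CES with ρ = 0.5, MRS = (2/1)·√(q/r).
Setting (2/1)·√(3/r) = 2/3 gives √(3/r) = 1/3, so 3/r = 1/9 and r = 27.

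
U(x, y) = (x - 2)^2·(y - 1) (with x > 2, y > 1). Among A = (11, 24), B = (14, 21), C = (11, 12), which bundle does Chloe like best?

Evaluate utility at each bundle:
U(A) = 1863.
U(B) = 2880.
U(C) = 891.
Highest utility is B, so B ≻ A ≻ C.

Bundle B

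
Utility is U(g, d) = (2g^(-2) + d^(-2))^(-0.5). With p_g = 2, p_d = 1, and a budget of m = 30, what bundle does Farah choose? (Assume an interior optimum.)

g* = 10, d* = 10

For CES with ρ = -2, MRS = (2/1)·(d/g)^3.
Tangency: set MRS = p_g/p_d = 2/1 = 2.
So (d/g)^3 = 1; taking the cube root, d/g = 1, i.e. d = g.
Substitute into the budget 2·g + 1·d = 30: 3·g = 30, so g* = 10 and d* = 10.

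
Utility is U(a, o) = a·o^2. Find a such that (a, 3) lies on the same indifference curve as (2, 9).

a = 18

U(2, 9) = 162.
Set U(a, 3) = 162 and solve.
With o = 3: 3^2 = 9, so a = 162/9 = 18.
Check: U(18, 3) = 162.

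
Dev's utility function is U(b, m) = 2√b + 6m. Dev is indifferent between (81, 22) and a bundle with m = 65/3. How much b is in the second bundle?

b = 100

U(81, 22) = 150.
Set U(b, 65/3) = 150 and solve.
With m = 65/3: 2√b = 150 − 6·65/3 = 20, so √b = 10 and b = 100.
Check: U(100, 65/3) = 150.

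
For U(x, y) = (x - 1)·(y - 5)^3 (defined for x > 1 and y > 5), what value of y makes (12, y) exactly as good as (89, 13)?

y = 21

U(89, 13) = 45056.
Set U(12, y) = 45056 and solve.
With x = 12: (12 − 1) = 11, so (y − 5)^3 = 45056/11 = 4096.
Taking the cube root (with y > 5): y − 5 = 16, so y = 21.
Check: U(12, 21) = 45056.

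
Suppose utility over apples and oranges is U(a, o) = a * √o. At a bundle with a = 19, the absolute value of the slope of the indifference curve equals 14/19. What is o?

o = 7

MU_a = √o and MU_o = 0.5·a·o^(-0.5).
MRS = MU_a/MU_o = (2)·o/a.
Substitute a = 19: MRS = o/9.5. Setting o/9.5 = 14/19 gives o = (14/19)·9.5 = 7.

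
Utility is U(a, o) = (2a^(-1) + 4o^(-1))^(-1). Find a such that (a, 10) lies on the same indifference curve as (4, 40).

a = 10

U depends on (a, o) only through S = 2a^(-1) + 4o^(-1), so equal utility means equal S. At (4, 40): S = 0.6.
With o = 10: 4·10^(-1) = 0.4, so 2a^(-1) = 0.6 − 0.4 = 0.2, i.e. a^(-1) = 0.1.
Hence a = 1/0.1 = 10.
Check: U(10, 10) = 1.6667.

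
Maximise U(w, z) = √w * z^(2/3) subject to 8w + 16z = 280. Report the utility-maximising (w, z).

MU_w = 0.5·w^(-0.5)·z^(2/3) and MU_z = 2/3·√w·z^(-1/3).
MRS = MU_w/MU_z = (0.75)·z/w.
Tangency: set MRS = p_w/p_z = 8/16 = 0.5.
So (0.75)·z/w = 0.5, i.e. z = (2/3)·w.
Substitute into the budget 8·w + 16·z = 280: (56/3)·w = 280, so w* = 15.
Then z* = (2/3)·15 = 10.

w* = 15, z* = 10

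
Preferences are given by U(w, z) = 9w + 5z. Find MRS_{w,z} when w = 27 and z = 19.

MU_w = 9, MU_z = 5, so MRS = 9/5 = 1.8 at every bundle.
At (27, 19): MRS = 1.8.
That is, one extra unit of w is worth 1.8 units of z at the margin.

MRS = 1.8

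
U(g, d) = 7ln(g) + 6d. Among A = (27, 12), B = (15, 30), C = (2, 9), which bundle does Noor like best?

Bundle B

Evaluate utility at each bundle:
U(A) = 95.071.
U(B) = 198.956.
U(C) = 58.852.
Highest utility is B, so B ≻ A ≻ C.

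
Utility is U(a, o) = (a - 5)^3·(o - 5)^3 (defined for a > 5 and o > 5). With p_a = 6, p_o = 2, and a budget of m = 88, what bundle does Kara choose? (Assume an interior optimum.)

MU_a = 3·(a−5)^2·(o−5)^3, MU_o = 3·(a−5)^3·(o−5)^2.
MRS = (o−5)/(a−5).
Tangency: set MRS = p_a/p_o = 6/2 = 3.
So (o − 5)/(a − 5) = 3, i.e. (o − 5) = 3·(a − 5).
Rewrite the budget in excess-of-subsistence terms: 6·(a − 5) + 2·(o − 5) = 88 − 6·5 − 2·5 = 48.
Substituting, 12·(a − 5) = 48, so a − 5 = 4 and a* = 9.
Then o − 5 = 3·4 = 12, so o* = 17.

a* = 9, o* = 17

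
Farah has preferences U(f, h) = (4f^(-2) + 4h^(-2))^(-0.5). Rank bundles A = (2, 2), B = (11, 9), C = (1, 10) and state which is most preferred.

Evaluate utility at each bundle:
U(A) = 0.707.
U(B) = 3.483.
U(C) = 0.498.
Highest utility is B, so B ≻ A ≻ C.

Bundle B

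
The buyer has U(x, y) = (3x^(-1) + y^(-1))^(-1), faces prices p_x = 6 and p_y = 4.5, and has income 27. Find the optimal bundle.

For CES with ρ = -1, MRS = (3/1)·(y/x)^2.
Tangency: set MRS = p_x/p_y = 6/4.5 = 4/3.
So (y/x)^2 = 4/9; taking the square root, y/x = 2/3, i.e. y = (2/3)·x.
Substitute into the budget 6·x + 4.5·y = 27: 9·x = 27, so x* = 3 and y* = (2/3)·3 = 2.

x* = 3, y* = 2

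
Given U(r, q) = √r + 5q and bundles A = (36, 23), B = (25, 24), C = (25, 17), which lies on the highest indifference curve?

Bundle B

Evaluate utility at each bundle:
U(A) = 121.000.
U(B) = 125.000.
U(C) = 90.000.
Highest utility is B, so B ≻ A ≻ C.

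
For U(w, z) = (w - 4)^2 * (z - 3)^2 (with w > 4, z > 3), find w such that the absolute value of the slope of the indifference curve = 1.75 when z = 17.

MU_w = 2·(w−4)·(z−3)^2, MU_z = 2·(w−4)^2·(z−3).
MRS = (z−3)/(w−4).
Substitute z = 17: MRS = 14/(w − 4). Setting this equal to 1.75 gives w − 4 = 14/1.75 = 8, so w = 12.

w = 12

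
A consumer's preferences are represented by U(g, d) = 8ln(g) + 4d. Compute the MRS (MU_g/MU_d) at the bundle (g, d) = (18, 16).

MU_g = 8/g, MU_d = 4.
MRS = 8/g ÷ 4.
At (18, 16): MRS = 1/9.
So at (18, 16) the consumer would give up 1/9 units of d for one more unit of g.

MRS = 1/9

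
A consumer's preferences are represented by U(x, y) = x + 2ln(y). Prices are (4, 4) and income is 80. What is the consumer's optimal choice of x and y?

x* = 18, y* = 2

MU_x = 1, MU_y = 2/y.
MRS = 1 ÷ (2/y).
Tangency: set MRS = p_x/p_y = 4/4 = 1.
MRS depends only on y: 0.5·y = 1 ⇒ y* = 1/0.5 = 2.
From the budget, 4·x = 80 − 4·2 = 72, so x* = 18.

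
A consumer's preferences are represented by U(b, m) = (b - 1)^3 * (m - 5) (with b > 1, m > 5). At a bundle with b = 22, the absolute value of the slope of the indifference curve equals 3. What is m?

MU_b = 3·(b−1)^2·(m−5), MU_m = (b−1)^3.
MRS = (3/1)·(m−5)/(b−1).
Substitute b = 22: MRS = (m − 5)/7. Setting this equal to 3 gives m − 5 = 3·7 = 21, so m = 26.

m = 26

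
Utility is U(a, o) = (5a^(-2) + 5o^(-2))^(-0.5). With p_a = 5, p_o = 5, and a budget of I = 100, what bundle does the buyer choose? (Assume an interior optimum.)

a* = 10, o* = 10

For CES with ρ = -2, MRS = (o/a)^3.
Tangency: set MRS = p_a/p_o = 5/5 = 1.
So (o/a)^3 = 1; taking the cube root, o/a = 1, i.e. o = a.
Substitute into the budget 5·a + 5·o = 100: 10·a = 100, so a* = 10 and o* = 10.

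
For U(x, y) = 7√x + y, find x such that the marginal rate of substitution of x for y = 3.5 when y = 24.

x = 1

MU_x = 7/(2√x), MU_y = 1.
MRS = 7/(2√x) ÷ 1.
MRS depends only on x: 3.5/√x = 3.5 ⇒ √x = 3.5/3.5 = 1 ⇒ x = 1.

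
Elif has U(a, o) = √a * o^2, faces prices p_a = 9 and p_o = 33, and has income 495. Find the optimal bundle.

MU_a = 0.5·a^(-0.5)·o^2 and MU_o = 2·√a·o.
MRS = MU_a/MU_o = (0.25)·o/a.
Tangency: set MRS = p_a/p_o = 9/33 = 3/11.
So (0.25)·o/a = 3/11, i.e. o = (12/11)·a.
Substitute into the budget 9·a + 33·o = 495: 45·a = 495, so a* = 11.
Then o* = (12/11)·11 = 12.

a* = 11, o* = 12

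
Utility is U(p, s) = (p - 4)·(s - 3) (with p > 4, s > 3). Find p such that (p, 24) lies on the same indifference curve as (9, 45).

p = 14

U(9, 45) = 210.
Set U(p, 24) = 210 and solve.
With s = 24: (24 − 3) = 21, so (p − 4) = 210/21 = 10.
So p = 4 + 10 = 14.
Check: U(14, 24) = 210.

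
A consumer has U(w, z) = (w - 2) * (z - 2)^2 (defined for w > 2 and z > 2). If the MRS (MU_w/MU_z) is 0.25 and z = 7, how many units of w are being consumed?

w = 12

MU_w = (z−2)^2, MU_z = 2·(w−2)·(z−2).
MRS = (1/2)·(z−2)/(w−2).
Substitute z = 7: MRS = 2.5/(w − 2). Setting this equal to 0.25 gives w − 2 = 2.5/0.25 = 10, so w = 12.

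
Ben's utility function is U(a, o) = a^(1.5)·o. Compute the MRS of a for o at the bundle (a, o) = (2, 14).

MU_a = 1.5·√a·o and MU_o = a^(1.5).
MRS = MU_a/MU_o = (1.5)·o/a.
At (2, 14): MRS = 10.5.
So at (2, 14) the consumer would give up 10.5 units of o for one more unit of a.

MRS = 10.5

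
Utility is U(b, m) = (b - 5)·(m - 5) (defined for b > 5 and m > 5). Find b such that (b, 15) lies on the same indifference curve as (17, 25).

U(17, 25) = 240.
Set U(b, 15) = 240 and solve.
With m = 15: (15 − 5) = 10, so (b − 5) = 240/10 = 24.
So b = 5 + 24 = 29.
Check: U(29, 15) = 240.

b = 29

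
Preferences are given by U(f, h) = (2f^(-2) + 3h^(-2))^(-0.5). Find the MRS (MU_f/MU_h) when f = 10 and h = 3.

MRS = 9/500

For CES with ρ = -2, MRS = (2/3)·(h/f)^3.
At (10, 3): MRS = 9/500.
The indifference curve has slope −9/500 at this bundle.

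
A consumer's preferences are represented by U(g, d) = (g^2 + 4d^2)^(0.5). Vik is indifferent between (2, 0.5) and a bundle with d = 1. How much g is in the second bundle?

U depends on (g, d) only through S = g^2 + 4d^2, so equal utility means equal S. At (2, 0.5): S = 5.
With d = 1: 4·1^2 = 4, so g^2 = 5 − 4 = 1.
Hence g = √1 = 1.
Check: U(1, 1) = 2.2361.

g = 1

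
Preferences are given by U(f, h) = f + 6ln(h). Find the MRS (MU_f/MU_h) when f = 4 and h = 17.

MU_f = 1, MU_h = 6/h.
MRS = 1 ÷ (6/h).
At (4, 17): MRS = 17/6.
That is, one extra unit of f is worth 17/6 units of h at the margin.

MRS = 17/6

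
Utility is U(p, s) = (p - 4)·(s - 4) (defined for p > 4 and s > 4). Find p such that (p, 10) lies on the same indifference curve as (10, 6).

U(10, 6) = 12.
Set U(p, 10) = 12 and solve.
With s = 10: (10 − 4) = 6, so (p − 4) = 12/6 = 2.
So p = 4 + 2 = 6.
Check: U(6, 10) = 12.

p = 6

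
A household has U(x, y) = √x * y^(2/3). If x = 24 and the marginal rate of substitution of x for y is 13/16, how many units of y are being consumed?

y = 26

MU_x = 0.5·x^(-0.5)·y^(2/3) and MU_y = 2/3·√x·y^(-1/3).
MRS = MU_x/MU_y = (0.75)·y/x.
Substitute x = 24: MRS = y/32. Setting y/32 = 13/16 gives y = (13/16)·32 = 26.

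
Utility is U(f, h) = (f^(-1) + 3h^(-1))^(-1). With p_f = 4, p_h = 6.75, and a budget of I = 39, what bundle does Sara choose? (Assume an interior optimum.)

f* = 3, h* = 4

For CES with ρ = -1, MRS = (1/3)·(h/f)^2.
Tangency: set MRS = p_f/p_h = 4/6.75 = 16/27.
So (h/f)^2 = 16/9; taking the square root, h/f = 4/3, i.e. h = (4/3)·f.
Substitute into the budget 4·f + 6.75·h = 39: 13·f = 39, so f* = 3 and h* = (4/3)·3 = 4.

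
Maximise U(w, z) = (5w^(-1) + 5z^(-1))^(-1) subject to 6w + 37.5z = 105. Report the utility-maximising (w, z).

For CES with ρ = -1, MRS = (z/w)^2.
Tangency: set MRS = p_w/p_z = 6/37.5 = 4/25.
So (z/w)^2 = 4/25; taking the square root, z/w = 0.4, i.e. z = 0.4·w.
Substitute into the budget 6·w + 37.5·z = 105: 21·w = 105, so w* = 5 and z* = 0.4·5 = 2.

w* = 5, z* = 2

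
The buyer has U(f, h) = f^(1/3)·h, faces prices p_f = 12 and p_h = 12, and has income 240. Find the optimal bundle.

f* = 5, h* = 15

MU_f = 1/3·f^(-2/3)·h and MU_h = f^(1/3).
MRS = MU_f/MU_h = (1/3)·h/f.
Tangency: set MRS = p_f/p_h = 12/12 = 1.
So (1/3)·h/f = 1, i.e. h = 3·f.
Substitute into the budget 12·f + 12·h = 240: 48·f = 240, so f* = 5.
Then h* = 3·5 = 15.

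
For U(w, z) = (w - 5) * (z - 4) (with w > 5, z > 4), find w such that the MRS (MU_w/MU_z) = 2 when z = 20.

MU_w = (z−4), MU_z = (w−5).
MRS = (z−4)/(w−5).
Substitute z = 20: MRS = 16/(w − 5). Setting this equal to 2 gives w − 5 = 16/2 = 8, so w = 13.

w = 13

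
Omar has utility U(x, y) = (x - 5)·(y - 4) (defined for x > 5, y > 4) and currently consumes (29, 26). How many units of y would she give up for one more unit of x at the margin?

MRS = 11/12

MU_x = (y−4), MU_y = (x−5).
MRS = (y−4)/(x−5).
At (29, 26): MRS = 11/12.
So at (29, 26) the consumer would give up 11/12 units of y for one more unit of x.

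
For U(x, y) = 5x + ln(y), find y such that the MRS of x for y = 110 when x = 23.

y = 22

MU_x = 5, MU_y = 1/y.
MRS = 5 ÷ (1/y).
MRS depends only on y: 5·y = 110 ⇒ y = 110/5 = 22.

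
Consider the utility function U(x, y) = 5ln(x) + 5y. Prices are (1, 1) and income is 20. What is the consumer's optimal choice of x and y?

x* = 1, y* = 19

MU_x = 5/x, MU_y = 5.
MRS = 5/x ÷ 5.
Tangency: set MRS = p_x/p_y = 1/1 = 1.
MRS depends only on x: 1/x = 1 ⇒ x* = 1/1 = 1.
From the budget, 1·y = 20 − 1·1 = 19, so y* = 19.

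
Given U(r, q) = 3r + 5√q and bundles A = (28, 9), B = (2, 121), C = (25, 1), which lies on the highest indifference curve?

Evaluate utility at each bundle:
U(A) = 99.000.
U(B) = 61.000.
U(C) = 80.000.
Highest utility is A, so A ≻ C ≻ B.

Bundle A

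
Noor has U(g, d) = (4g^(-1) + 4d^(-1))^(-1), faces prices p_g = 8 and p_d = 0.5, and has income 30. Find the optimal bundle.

g* = 3, d* = 12

For CES with ρ = -1, MRS = (d/g)^2.
Tangency: set MRS = p_g/p_d = 8/0.5 = 16.
So (d/g)^2 = 16; taking the square root, d/g = 4, i.e. d = 4·g.
Substitute into the budget 8·g + 0.5·d = 30: 10·g = 30, so g* = 3 and d* = 4·3 = 12.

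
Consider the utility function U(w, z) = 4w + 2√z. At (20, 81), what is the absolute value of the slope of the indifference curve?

MU_w = 4, MU_z = 2/(2√z).
MRS = 4 ÷ (2/(2√z)).
At (20, 81): MRS = 36.
That is, one extra unit of w is worth 36 units of z at the margin.

MRS = 36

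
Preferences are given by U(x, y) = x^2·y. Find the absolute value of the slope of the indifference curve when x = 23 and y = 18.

MU_x = 2·x·y and MU_y = x^2.
MRS = MU_x/MU_y = (2/1)·y/x.
At (23, 18): MRS = 36/23.
That is, one extra unit of x is worth 36/23 units of y at the margin.

MRS = 36/23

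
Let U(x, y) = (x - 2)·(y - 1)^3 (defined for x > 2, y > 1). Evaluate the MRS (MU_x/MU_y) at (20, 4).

MRS = 1/18

MU_x = (y−1)^3, MU_y = 3·(x−2)·(y−1)^2.
MRS = (1/3)·(y−1)/(x−2).
At (20, 4): MRS = 1/18.
So at (20, 4) the consumer would give up 1/18 units of y for one more unit of x.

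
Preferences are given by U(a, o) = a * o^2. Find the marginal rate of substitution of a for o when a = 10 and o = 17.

MRS = 0.85

MU_a = o^2 and MU_o = 2·a·o.
MRS = MU_a/MU_o = (1/2)·o/a.
At (10, 17): MRS = 0.85.
So at (10, 17) the consumer would give up 0.85 units of o for one more unit of a.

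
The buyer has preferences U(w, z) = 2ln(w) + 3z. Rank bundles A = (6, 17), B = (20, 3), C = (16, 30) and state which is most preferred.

Bundle C

Evaluate utility at each bundle:
U(A) = 54.584.
U(B) = 14.991.
U(C) = 95.545.
Highest utility is C, so C ≻ A ≻ B.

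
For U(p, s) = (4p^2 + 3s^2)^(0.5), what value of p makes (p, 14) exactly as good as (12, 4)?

U depends on (p, s) only through S = 4p^2 + 3s^2, so equal utility means equal S. At (12, 4): S = 624.
With s = 14: 3·14^2 = 588, so 4p^2 = 624 − 588 = 36, i.e. p^2 = 9.
Hence p = √9 = 3.
Check: U(3, 14) = 24.98.

p = 3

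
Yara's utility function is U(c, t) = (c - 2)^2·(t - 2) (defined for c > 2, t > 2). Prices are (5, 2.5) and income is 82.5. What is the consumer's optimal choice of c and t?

MU_c = 2·(c−2)·(t−2), MU_t = (c−2)^2.
MRS = (2/1)·(t−2)/(c−2).
Tangency: set MRS = p_c/p_t = 5/2.5 = 2.
So (2/1)·(t − 2)/(c − 2) = 2, i.e. (t − 2) = (c − 2).
Rewrite the budget in excess-of-subsistence terms: 5·(c − 2) + 2.5·(t − 2) = 82.5 − 5·2 − 2.5·2 = 67.5.
Substituting, 7.5·(c − 2) = 67.5, so c − 2 = 9 and c* = 11.
Then t − 2 = 9, so t* = 11.

c* = 11, t* = 11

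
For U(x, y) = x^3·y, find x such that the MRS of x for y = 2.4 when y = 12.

MU_x = 3·x^2·y and MU_y = x^3.
MRS = MU_x/MU_y = (3/1)·y/x.
Substitute y = 12: MRS = 36/x. Setting 36/x = 2.4 gives x = 36/2.4 = 15.

x = 15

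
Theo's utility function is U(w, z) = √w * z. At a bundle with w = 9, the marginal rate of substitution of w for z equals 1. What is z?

z = 18

MU_w = 0.5·w^(-0.5)·z and MU_z = √w.
MRS = MU_w/MU_z = (0.5)·z/w.
Substitute w = 9: MRS = z/18. Setting z/18 = 1 gives z = 1·18 = 18.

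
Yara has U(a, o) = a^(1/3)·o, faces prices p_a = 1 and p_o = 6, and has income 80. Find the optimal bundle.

MU_a = 1/3·a^(-2/3)·o and MU_o = a^(1/3).
MRS = MU_a/MU_o = (1/3)·o/a.
Tangency: set MRS = p_a/p_o = 1/6.
So (1/3)·o/a = 1/6, i.e. o = 0.5·a.
Substitute into the budget 1·a + 6·o = 80: 4·a = 80, so a* = 20.
Then o* = 0.5·20 = 10.

a* = 20, o* = 10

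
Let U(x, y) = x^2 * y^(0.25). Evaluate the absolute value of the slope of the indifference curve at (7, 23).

MU_x = 2·x·y^(0.25) and MU_y = 0.25·x^2·y^(-0.75).
MRS = MU_x/MU_y = (8)·y/x.
At (7, 23): MRS = 184/7.
The indifference curve has slope −184/7 at this bundle.

MRS = 184/7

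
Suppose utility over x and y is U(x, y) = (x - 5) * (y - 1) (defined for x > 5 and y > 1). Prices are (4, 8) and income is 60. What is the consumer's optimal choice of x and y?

MU_x = (y−1), MU_y = (x−5).
MRS = (y−1)/(x−5).
Tangency: set MRS = p_x/p_y = 4/8 = 0.5.
So (y − 1)/(x − 5) = 0.5, i.e. (y − 1) = 0.5·(x − 5).
Rewrite the budget in excess-of-subsistence terms: 4·(x − 5) + 8·(y − 1) = 60 − 4·5 − 8·1 = 32.
Substituting, 8·(x − 5) = 32, so x − 5 = 4 and x* = 9.
Then y − 1 = 0.5·4 = 2, so y* = 3.

x* = 9, y* = 3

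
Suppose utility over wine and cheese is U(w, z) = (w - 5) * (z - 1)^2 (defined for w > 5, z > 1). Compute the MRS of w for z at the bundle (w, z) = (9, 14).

MRS = 1.625

MU_w = (z−1)^2, MU_z = 2·(w−5)·(z−1).
MRS = (1/2)·(z−1)/(w−5).
At (9, 14): MRS = 1.625.
So at (9, 14) the consumer would give up 1.625 units of z for one more unit of w.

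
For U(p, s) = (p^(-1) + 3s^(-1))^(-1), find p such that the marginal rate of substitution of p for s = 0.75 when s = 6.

p = 4

For CES with ρ = -1, MRS = (1/3)·(s/p)^2.
Setting (1/3)·(6/p)^2 = 0.75 gives (6/p)^2 = 2.25, so 6/p = 1.5 and p = 4.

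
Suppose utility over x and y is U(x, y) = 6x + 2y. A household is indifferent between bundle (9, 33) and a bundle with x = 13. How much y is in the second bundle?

y = 21

U(9, 33) = 120.
Set U(13, y) = 120 and solve.
6·13 + 2y = 120 ⇒ 2y = 42 ⇒ y = 21.
Check: U(13, 21) = 120.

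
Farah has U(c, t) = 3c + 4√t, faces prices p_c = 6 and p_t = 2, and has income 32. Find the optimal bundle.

MU_c = 3, MU_t = 4/(2√t).
MRS = 3 ÷ (4/(2√t)).
Tangency: set MRS = p_c/p_t = 6/2 = 3.
MRS depends only on t: 1.5·√t = 3 ⇒ √t = 3/1.5 = 2 ⇒ t* = 4.
From the budget, 6·c = 32 − 2·4 = 24, so c* = 4.

c* = 4, t* = 4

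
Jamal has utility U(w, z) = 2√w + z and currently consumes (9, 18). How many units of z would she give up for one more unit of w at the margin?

MU_w = 2/(2√w), MU_z = 1.
MRS = 2/(2√w) ÷ 1.
At (9, 18): MRS = 1/3.
So at (9, 18) the consumer would give up 1/3 units of z for one more unit of w.

MRS = 1/3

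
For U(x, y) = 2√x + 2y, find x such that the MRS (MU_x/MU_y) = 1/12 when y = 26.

MU_x = 2/(2√x), MU_y = 2.
MRS = 2/(2√x) ÷ 2.
MRS depends only on x: 0.5/√x = 1/12 ⇒ √x = 0.5/(1/12) = 6 ⇒ x = 36.

x = 36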